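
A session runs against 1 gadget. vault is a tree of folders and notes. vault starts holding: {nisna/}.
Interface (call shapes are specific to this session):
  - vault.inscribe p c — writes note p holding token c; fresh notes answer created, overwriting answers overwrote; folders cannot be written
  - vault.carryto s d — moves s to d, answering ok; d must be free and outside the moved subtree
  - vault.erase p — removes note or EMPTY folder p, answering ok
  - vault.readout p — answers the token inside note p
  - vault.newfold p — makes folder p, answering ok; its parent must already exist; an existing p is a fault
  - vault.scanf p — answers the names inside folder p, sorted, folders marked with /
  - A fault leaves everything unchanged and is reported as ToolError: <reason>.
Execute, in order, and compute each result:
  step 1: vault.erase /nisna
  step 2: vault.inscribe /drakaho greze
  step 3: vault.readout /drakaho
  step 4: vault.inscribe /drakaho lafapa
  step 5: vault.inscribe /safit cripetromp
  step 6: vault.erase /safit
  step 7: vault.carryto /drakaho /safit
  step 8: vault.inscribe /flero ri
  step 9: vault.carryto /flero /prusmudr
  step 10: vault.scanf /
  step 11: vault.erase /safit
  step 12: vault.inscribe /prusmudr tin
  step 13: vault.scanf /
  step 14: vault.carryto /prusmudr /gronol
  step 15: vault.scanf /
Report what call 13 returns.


Answer: [prusmudr]

Derivation:
Then erase on p=/nisna, and see ok.
Next I call inscribe on p=/drakaho, c=greze, and get created.
I try readout on p=/drakaho, giving greze.
Now I run inscribe on p=/drakaho, c=lafapa, — result: overwrote.
I run inscribe on p=/safit, c=cripetromp, and observe created.
Invoking erase on p=/safit: ok.
I run carryto on s=/drakaho, d=/safit, and get ok.
Now I run inscribe on p=/flero, c=ri, giving created.
I try carryto on s=/flero, d=/prusmudr, — result: ok.
Then scanf on p=/, and get [prusmudr, safit].
I use erase on p=/safit, yielding ok.
I call inscribe on p=/prusmudr, c=tin, yielding overwrote.
I try scanf on p=/, and see [prusmudr].
I invoke carryto on s=/prusmudr, d=/gronol: ok.
Using scanf on p=/, and get [gronol].


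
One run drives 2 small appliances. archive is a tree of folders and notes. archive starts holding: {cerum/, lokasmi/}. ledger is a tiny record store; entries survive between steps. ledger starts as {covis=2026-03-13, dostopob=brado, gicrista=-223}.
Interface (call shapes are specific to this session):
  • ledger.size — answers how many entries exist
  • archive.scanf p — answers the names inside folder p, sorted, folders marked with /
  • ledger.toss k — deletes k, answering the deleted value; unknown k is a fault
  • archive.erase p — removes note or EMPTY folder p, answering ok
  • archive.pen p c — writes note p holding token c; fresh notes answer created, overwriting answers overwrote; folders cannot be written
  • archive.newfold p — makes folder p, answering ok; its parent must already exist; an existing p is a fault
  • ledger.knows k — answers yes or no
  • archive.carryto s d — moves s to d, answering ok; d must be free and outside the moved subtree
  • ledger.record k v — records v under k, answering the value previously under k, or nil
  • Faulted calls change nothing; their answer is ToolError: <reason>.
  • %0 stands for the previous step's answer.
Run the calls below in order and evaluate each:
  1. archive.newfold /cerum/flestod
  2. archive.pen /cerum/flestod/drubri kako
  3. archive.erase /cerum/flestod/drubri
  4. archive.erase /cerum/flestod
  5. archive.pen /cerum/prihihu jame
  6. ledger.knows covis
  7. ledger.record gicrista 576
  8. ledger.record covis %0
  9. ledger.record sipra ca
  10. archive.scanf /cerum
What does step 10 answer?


Answer: [prihihu]

Derivation:
I use archive.newfold using p: /cerum/flestod, and get ok.
Invoking archive.pen using p: /cerum/flestod/drubri, c: kako: created.
I invoke archive.erase using p: /cerum/flestod/drubri, yielding ok.
I invoke archive.erase using p: /cerum/flestod, and get ok.
Next I call archive.pen using p: /cerum/prihihu, c: jame: created.
I run ledger.knows using k: covis, — result: yes.
I try ledger.record using k: gicrista, v: 576, and see -223.
Calling ledger.record using k: covis, v: %0, — result: 2026-03-13.
Invoking ledger.record using k: sipra, v: ca, — result: nil.
Invoking archive.scanf using p: /cerum, and see [prihihu].


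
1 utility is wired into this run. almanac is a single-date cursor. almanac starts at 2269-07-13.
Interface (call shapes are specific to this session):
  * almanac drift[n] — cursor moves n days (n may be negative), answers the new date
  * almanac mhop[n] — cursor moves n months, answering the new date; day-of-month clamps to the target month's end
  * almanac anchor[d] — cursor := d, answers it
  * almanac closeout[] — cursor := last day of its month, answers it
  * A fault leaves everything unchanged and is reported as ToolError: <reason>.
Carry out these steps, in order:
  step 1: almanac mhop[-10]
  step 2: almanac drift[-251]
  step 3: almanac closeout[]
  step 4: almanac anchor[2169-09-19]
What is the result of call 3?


Answer: 2268-01-31

Derivation:
! 1. almanac mhop(n→-10) == 2268-09-13
! 2. almanac drift(n→-251) == 2268-01-06
! 3. almanac closeout() == 2268-01-31
! 4. almanac anchor(d→2169-09-19) == 2169-09-19


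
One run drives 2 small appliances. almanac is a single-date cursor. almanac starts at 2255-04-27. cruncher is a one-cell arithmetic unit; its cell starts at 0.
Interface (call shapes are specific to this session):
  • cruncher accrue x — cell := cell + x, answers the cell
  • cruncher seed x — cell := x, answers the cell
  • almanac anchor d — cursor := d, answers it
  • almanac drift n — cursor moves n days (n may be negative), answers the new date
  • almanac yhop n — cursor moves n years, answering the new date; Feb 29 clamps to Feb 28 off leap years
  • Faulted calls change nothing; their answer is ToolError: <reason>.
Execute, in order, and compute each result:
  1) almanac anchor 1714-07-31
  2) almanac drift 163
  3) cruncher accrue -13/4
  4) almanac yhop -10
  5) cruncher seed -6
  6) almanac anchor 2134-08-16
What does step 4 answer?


Do: almanac anchor[d→1714-07-31]
See: 1714-07-31
Do: almanac drift[n→163]
See: 1715-01-10
Do: cruncher accrue[x→-13/4]
See: -13/4
Do: almanac yhop[n→-10]
See: 1705-01-10
Do: cruncher seed[x→-6]
See: -6
Do: almanac anchor[d→2134-08-16]
See: 2134-08-16

Answer: 1705-01-10


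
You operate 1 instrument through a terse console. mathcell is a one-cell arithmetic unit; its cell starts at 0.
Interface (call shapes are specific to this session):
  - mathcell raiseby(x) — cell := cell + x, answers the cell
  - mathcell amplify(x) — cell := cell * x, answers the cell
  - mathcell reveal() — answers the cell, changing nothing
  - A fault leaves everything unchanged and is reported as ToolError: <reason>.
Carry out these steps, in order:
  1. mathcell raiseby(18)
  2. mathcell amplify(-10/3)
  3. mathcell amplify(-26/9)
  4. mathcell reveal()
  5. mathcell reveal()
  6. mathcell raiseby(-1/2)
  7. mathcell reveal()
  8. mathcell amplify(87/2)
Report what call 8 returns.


Answer: 30073/4

Derivation:
! 1. mathcell raiseby(x=18) -> 18
! 2. mathcell amplify(x=-10/3) -> -60
! 3. mathcell amplify(x=-26/9) -> 520/3
! 4. mathcell reveal() -> 520/3
! 5. mathcell reveal() -> 520/3
! 6. mathcell raiseby(x=-1/2) -> 1037/6
! 7. mathcell reveal() -> 1037/6
! 8. mathcell amplify(x=87/2) -> 30073/4


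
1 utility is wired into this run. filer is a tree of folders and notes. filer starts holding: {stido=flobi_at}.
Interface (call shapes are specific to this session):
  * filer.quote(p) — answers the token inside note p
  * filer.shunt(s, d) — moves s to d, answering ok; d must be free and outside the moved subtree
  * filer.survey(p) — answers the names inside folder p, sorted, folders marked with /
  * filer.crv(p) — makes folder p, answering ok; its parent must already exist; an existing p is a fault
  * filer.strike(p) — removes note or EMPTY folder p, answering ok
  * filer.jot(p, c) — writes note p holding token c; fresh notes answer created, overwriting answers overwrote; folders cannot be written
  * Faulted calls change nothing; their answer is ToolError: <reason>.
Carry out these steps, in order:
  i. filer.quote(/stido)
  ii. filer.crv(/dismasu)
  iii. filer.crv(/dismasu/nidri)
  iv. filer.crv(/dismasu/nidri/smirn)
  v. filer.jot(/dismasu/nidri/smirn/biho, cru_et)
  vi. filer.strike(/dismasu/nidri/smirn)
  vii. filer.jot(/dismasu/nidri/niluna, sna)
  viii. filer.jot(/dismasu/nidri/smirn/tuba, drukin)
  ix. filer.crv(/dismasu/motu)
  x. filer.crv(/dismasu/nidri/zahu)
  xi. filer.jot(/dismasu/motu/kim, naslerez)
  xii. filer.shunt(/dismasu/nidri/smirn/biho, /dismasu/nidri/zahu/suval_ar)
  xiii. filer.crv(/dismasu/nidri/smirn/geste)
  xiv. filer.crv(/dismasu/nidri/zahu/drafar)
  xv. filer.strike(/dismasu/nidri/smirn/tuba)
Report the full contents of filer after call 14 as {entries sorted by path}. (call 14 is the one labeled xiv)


·→ quote(p→/stido)
·← flobi_at
·→ crv(p→/dismasu)
·← ok
·→ crv(p→/dismasu/nidri)
·← ok
·→ crv(p→/dismasu/nidri/smirn)
·← ok
·→ jot(p→/dismasu/nidri/smirn/biho, c→cru_et)
·← created
·→ strike(p→/dismasu/nidri/smirn)
·← ToolError: not empty
·→ jot(p→/dismasu/nidri/niluna, c→sna)
·← created
·→ jot(p→/dismasu/nidri/smirn/tuba, c→drukin)
·← created
·→ crv(p→/dismasu/motu)
·← ok
·→ crv(p→/dismasu/nidri/zahu)
·← ok
·→ jot(p→/dismasu/motu/kim, c→naslerez)
·← created
·→ shunt(s→/dismasu/nidri/smirn/biho, d→/dismasu/nidri/zahu/suval_ar)
·← ok
·→ crv(p→/dismasu/nidri/smirn/geste)
·← ok
·→ crv(p→/dismasu/nidri/zahu/drafar)
·← ok
·→ strike(p→/dismasu/nidri/smirn/tuba)
·← ok

Answer: {dismasu/, dismasu/motu/, dismasu/motu/kim=naslerez, dismasu/nidri/, dismasu/nidri/niluna=sna, dismasu/nidri/smirn/, dismasu/nidri/smirn/geste/, dismasu/nidri/smirn/tuba=drukin, dismasu/nidri/zahu/, dismasu/nidri/zahu/drafar/, dismasu/nidri/zahu/suval_ar=cru_et, stido=flobi_at}


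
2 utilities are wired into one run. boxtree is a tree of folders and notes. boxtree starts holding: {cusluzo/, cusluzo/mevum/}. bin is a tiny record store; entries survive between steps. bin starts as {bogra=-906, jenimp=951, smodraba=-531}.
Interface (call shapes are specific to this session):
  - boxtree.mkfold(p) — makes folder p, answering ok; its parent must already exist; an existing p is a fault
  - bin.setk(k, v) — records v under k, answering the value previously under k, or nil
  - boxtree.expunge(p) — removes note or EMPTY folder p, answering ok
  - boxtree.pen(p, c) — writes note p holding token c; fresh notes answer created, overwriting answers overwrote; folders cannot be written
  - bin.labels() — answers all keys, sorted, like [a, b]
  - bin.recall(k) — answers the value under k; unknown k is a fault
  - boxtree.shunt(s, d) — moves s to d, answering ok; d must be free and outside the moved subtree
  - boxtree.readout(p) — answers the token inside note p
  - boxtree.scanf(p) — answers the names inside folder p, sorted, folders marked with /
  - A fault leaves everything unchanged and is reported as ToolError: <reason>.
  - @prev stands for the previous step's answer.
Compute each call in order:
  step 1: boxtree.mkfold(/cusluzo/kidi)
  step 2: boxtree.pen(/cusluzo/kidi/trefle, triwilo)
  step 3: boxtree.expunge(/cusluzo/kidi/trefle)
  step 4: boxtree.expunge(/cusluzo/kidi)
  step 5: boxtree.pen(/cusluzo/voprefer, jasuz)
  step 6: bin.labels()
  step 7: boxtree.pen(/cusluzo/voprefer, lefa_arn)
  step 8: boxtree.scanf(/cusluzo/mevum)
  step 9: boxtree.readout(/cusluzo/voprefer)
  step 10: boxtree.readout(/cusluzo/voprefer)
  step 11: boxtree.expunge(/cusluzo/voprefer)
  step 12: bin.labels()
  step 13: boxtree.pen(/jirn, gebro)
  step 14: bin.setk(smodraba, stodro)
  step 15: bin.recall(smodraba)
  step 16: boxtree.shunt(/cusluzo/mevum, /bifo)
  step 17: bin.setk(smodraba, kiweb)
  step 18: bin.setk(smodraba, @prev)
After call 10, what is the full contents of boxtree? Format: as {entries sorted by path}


Answer: {cusluzo/, cusluzo/mevum/, cusluzo/voprefer=lefa_arn}

Derivation:
Next I call boxtree.mkfold passing p: /cusluzo/kidi, and get ok.
I invoke boxtree.pen passing p: /cusluzo/kidi/trefle, c: triwilo, and see created.
Now I run boxtree.expunge passing p: /cusluzo/kidi/trefle, and observe ok.
Using boxtree.expunge passing p: /cusluzo/kidi: ok.
Using boxtree.pen passing p: /cusluzo/voprefer, c: jasuz, and observe created.
Next I call bin.labels(), — result: [bogra, jenimp, smodraba].
Invoking boxtree.pen passing p: /cusluzo/voprefer, c: lefa_arn: overwrote.
Next I call boxtree.scanf passing p: /cusluzo/mevum, and get [].
I try boxtree.readout passing p: /cusluzo/voprefer, giving lefa_arn.
I use boxtree.readout passing p: /cusluzo/voprefer, giving lefa_arn.
I use boxtree.expunge passing p: /cusluzo/voprefer, and see ok.
I invoke bin.labels(), and get [bogra, jenimp, smodraba].
Using boxtree.pen passing p: /jirn, c: gebro: created.
Next I call bin.setk passing k: smodraba, v: stodro: -531.
I call bin.recall passing k: smodraba, yielding stodro.
Invoking boxtree.shunt passing s: /cusluzo/mevum, d: /bifo: ok.
Then bin.setk passing k: smodraba, v: kiweb, giving stodro.
I call bin.setk passing k: smodraba, v: @prev: kiweb.


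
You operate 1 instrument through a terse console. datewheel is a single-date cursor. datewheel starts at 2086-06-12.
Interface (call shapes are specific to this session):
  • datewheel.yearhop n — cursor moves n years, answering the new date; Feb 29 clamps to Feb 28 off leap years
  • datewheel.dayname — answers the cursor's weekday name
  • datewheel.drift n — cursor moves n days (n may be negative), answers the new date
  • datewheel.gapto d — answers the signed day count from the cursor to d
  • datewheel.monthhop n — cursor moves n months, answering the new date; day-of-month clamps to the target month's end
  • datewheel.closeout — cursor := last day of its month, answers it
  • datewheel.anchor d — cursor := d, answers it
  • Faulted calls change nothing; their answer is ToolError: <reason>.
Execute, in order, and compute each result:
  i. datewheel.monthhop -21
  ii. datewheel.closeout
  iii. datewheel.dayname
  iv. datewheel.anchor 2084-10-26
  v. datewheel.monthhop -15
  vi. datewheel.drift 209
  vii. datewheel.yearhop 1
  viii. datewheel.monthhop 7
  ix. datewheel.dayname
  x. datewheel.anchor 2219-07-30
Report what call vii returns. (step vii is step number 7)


Answer: 2085-02-20

Derivation:
==> datewheel.monthhop(-21)
<== 2084-09-12
==> datewheel.closeout()
<== 2084-09-30
==> datewheel.dayname()
<== Saturday
==> datewheel.anchor(2084-10-26)
<== 2084-10-26
==> datewheel.monthhop(-15)
<== 2083-07-26
==> datewheel.drift(209)
<== 2084-02-20
==> datewheel.yearhop(1)
<== 2085-02-20
==> datewheel.monthhop(7)
<== 2085-09-20
==> datewheel.dayname()
<== Thursday
==> datewheel.anchor(2219-07-30)
<== 2219-07-30


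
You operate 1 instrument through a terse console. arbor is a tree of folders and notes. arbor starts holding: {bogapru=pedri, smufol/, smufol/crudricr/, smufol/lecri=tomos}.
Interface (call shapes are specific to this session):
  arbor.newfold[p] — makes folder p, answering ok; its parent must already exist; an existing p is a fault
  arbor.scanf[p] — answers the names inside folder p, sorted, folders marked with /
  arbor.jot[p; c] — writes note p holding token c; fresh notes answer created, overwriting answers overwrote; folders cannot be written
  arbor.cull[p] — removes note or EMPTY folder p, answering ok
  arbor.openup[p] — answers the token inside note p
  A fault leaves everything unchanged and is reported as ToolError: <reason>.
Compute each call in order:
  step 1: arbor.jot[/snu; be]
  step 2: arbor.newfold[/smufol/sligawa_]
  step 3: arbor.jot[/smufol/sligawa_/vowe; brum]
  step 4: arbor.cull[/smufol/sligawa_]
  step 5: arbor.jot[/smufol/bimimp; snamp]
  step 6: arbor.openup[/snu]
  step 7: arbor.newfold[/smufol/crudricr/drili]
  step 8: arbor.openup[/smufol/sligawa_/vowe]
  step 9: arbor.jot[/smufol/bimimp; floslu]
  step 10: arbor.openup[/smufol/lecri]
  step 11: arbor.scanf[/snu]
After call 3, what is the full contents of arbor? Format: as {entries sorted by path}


Do: jot[/snu; be]
See: created
Do: newfold[/smufol/sligawa_]
See: ok
Do: jot[/smufol/sligawa_/vowe; brum]
See: created
Do: cull[/smufol/sligawa_]
See: ToolError: not empty
Do: jot[/smufol/bimimp; snamp]
See: created
Do: openup[/snu]
See: be
Do: newfold[/smufol/crudricr/drili]
See: ok
Do: openup[/smufol/sligawa_/vowe]
See: brum
Do: jot[/smufol/bimimp; floslu]
See: overwrote
Do: openup[/smufol/lecri]
See: tomos
Do: scanf[/snu]
See: ToolError: not a directory

Answer: {bogapru=pedri, smufol/, smufol/crudricr/, smufol/lecri=tomos, smufol/sligawa_/, smufol/sligawa_/vowe=brum, snu=be}


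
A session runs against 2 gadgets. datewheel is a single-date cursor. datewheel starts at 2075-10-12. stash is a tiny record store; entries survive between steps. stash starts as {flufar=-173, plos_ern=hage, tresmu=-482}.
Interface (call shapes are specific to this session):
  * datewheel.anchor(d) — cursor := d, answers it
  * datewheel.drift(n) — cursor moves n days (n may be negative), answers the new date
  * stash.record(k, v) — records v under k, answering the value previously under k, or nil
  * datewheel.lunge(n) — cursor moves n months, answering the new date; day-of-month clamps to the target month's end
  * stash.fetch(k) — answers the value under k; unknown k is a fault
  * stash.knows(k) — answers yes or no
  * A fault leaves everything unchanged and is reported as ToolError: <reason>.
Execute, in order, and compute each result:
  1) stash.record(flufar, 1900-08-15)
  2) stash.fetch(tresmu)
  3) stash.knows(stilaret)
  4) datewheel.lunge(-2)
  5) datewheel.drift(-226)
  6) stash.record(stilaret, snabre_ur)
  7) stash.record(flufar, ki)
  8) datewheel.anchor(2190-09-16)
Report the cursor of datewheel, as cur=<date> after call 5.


Answer: cur=2074-12-29

Derivation:
~$ stash.record flufar 1900-08-15
  -173
~$ stash.fetch tresmu
  -482
~$ stash.knows stilaret
  no
~$ datewheel.lunge -2
  2075-08-12
~$ datewheel.drift -226
  2074-12-29
~$ stash.record stilaret snabre_ur
  nil
~$ stash.record flufar ki
  1900-08-15
~$ datewheel.anchor 2190-09-16
  2190-09-16


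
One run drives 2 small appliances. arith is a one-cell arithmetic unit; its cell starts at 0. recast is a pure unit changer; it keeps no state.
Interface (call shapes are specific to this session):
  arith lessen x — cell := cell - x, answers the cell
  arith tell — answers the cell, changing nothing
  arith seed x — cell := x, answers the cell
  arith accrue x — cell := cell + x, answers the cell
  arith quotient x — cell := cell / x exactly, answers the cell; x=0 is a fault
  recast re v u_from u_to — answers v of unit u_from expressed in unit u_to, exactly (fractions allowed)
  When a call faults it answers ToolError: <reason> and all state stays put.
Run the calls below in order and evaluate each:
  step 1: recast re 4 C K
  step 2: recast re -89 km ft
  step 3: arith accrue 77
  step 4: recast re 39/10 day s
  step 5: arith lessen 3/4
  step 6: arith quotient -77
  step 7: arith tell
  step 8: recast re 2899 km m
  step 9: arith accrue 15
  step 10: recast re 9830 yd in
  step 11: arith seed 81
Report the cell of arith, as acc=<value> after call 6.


Answer: acc=-305/308

Derivation:
·→ recast re(4, C, K)
·← 5543/20
·→ recast re(-89, km, ft)
·← -111250000/381
·→ arith accrue(77)
·← 77
·→ recast re(39/10, day, s)
·← 336960
·→ arith lessen(3/4)
·← 305/4
·→ arith quotient(-77)
·← -305/308
·→ arith tell()
·← -305/308
·→ recast re(2899, km, m)
·← 2899000
·→ arith accrue(15)
·← 4315/308
·→ recast re(9830, yd, in)
·← 353880
·→ arith seed(81)
·← 81


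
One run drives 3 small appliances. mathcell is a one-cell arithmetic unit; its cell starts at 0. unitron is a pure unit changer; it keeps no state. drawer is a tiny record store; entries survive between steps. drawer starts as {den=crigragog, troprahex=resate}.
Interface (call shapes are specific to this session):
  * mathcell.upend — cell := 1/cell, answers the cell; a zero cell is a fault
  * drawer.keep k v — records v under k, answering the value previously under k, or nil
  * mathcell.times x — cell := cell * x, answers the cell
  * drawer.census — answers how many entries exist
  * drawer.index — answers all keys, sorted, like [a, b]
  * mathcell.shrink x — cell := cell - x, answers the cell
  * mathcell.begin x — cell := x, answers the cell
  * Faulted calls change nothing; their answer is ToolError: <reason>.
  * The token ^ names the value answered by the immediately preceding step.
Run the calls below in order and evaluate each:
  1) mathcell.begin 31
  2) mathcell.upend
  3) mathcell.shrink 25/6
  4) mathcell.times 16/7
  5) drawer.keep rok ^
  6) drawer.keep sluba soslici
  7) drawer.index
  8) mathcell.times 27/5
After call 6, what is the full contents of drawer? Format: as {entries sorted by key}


I call mathcell.begin on x→31, → 31.
Using mathcell.upend, yielding 1/31.
I invoke mathcell.shrink on x→25/6, which returns -769/186.
I use mathcell.times on x→16/7, which returns -6152/651.
I invoke drawer.keep on k→rok, v→^, — result: nil.
I run drawer.keep on k→sluba, v→soslici, and see nil.
I use drawer.index(), — result: [den, rok, sluba, troprahex].
Then mathcell.times on x→27/5, — result: -55368/1085.

Answer: {den=crigragog, rok=-6152/651, sluba=soslici, troprahex=resate}


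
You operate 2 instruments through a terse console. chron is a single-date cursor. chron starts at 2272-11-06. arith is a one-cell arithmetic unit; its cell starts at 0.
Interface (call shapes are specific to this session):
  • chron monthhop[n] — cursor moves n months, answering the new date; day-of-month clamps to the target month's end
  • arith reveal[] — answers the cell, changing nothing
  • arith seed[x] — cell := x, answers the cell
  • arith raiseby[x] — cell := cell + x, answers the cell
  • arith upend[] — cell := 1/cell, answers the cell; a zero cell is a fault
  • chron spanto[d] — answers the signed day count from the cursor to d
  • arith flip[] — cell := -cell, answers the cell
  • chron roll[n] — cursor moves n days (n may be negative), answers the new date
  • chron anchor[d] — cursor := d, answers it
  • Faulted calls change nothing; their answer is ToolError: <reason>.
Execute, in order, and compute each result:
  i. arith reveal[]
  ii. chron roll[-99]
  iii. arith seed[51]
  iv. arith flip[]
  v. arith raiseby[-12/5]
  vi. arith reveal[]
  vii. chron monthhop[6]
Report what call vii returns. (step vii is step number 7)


I use arith reveal(), — result: 0.
Now I run chron roll with n='-99': 2272-07-30.
Now I run arith seed with x='51', — result: 51.
Calling arith flip(), — result: -51.
I call arith raiseby with x='-12/5', which returns -267/5.
Using arith reveal(): -267/5.
Using chron monthhop with n='6', and observe 2273-01-30.

Answer: 2273-01-30


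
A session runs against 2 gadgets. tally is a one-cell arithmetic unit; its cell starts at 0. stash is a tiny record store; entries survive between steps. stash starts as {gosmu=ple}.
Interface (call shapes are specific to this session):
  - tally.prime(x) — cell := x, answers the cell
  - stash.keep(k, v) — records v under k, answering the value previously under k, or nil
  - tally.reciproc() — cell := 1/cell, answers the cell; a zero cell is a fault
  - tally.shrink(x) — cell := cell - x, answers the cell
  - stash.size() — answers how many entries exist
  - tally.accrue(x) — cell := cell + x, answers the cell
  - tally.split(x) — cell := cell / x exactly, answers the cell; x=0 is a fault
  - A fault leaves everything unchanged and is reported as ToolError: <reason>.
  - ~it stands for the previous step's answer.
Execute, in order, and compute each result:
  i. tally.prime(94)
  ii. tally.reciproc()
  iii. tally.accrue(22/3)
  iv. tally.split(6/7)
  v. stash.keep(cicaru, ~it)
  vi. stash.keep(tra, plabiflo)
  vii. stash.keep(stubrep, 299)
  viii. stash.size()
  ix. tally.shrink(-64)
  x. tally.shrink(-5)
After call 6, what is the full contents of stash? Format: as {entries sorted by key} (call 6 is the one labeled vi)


Answer: {cicaru=14497/1692, gosmu=ple, tra=plabiflo}

Derivation:
! tally.prime(x='94') => 94
! tally.reciproc() => 1/94
! tally.accrue(x='22/3') => 2071/282
! tally.split(x='6/7') => 14497/1692
! stash.keep(k='cicaru', v='~it') => nil
! stash.keep(k='tra', v='plabiflo') => nil
! stash.keep(k='stubrep', v='299') => nil
! stash.size() => 4
! tally.shrink(x='-64') => 122785/1692
! tally.shrink(x='-5') => 131245/1692


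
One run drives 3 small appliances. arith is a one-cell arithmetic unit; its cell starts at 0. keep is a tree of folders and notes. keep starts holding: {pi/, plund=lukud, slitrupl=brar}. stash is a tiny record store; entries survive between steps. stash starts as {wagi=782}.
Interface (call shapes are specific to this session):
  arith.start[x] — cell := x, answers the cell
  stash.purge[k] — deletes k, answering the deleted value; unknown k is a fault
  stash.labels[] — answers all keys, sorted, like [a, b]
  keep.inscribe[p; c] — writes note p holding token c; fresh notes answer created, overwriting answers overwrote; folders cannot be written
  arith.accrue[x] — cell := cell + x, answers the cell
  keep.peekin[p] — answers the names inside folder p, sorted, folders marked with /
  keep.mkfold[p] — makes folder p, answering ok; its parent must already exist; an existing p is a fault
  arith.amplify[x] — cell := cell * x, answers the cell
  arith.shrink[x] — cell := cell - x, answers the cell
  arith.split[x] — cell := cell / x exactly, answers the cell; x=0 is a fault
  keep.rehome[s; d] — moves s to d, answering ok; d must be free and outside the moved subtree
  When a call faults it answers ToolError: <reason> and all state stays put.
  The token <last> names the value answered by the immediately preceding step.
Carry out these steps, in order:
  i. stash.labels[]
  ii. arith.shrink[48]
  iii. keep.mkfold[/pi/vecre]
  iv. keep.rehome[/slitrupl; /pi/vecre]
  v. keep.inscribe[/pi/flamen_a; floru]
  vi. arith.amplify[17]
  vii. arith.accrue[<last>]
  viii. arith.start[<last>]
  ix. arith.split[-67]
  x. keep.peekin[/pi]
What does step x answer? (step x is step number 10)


Answer: [flamen_a, vecre/]

Derivation:
>>> labels
:: [wagi]
>>> shrink x: 48
:: -48
>>> mkfold p: /pi/vecre
:: ok
>>> rehome s: /slitrupl d: /pi/vecre
:: ToolError: exists
>>> inscribe p: /pi/flamen_a c: floru
:: created
>>> amplify x: 17
:: -816
>>> accrue x: <last>
:: -1632
>>> start x: <last>
:: -1632
>>> split x: -67
:: 1632/67
>>> peekin p: /pi
:: [flamen_a, vecre/]


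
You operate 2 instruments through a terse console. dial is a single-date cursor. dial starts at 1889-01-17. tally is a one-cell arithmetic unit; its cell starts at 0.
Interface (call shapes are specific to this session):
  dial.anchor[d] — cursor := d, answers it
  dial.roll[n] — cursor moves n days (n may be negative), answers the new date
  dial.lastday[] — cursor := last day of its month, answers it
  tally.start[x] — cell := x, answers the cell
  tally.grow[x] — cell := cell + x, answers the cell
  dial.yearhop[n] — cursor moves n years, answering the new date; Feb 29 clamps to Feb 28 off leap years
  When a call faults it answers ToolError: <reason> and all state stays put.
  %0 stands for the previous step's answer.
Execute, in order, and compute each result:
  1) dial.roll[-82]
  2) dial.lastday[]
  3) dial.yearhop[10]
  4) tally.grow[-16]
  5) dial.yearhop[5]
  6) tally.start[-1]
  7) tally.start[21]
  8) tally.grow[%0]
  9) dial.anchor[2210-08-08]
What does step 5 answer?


Answer: 1903-10-31

Derivation:
$ dial.roll n=-82
:: 1888-10-27
$ dial.lastday
:: 1888-10-31
$ dial.yearhop n=10
:: 1898-10-31
$ tally.grow x=-16
:: -16
$ dial.yearhop n=5
:: 1903-10-31
$ tally.start x=-1
:: -1
$ tally.start x=21
:: 21
$ tally.grow x=%0
:: 42
$ dial.anchor d=2210-08-08
:: 2210-08-08


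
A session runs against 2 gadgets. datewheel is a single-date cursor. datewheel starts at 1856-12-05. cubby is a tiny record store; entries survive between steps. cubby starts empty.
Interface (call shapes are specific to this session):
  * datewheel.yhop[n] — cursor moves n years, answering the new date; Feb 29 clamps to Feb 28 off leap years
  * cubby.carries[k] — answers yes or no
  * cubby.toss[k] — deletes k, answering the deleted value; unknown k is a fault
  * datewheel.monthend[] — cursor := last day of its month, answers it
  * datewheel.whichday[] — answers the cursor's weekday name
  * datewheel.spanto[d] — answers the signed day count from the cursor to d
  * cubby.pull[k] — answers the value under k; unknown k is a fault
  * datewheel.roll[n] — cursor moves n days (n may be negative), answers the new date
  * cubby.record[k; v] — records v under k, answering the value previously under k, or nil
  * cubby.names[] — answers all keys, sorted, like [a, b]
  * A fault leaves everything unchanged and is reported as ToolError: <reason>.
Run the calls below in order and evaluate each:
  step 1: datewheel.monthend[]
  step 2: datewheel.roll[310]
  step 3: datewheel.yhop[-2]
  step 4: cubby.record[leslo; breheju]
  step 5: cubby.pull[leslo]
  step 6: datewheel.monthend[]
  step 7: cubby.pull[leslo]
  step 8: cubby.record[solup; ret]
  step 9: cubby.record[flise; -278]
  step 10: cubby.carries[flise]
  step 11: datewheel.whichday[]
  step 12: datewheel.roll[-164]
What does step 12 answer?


>>> monthend
[out] 1856-12-31
>>> roll n→310
[out] 1857-11-06
>>> yhop n→-2
[out] 1855-11-06
>>> record k→leslo v→breheju
[out] nil
>>> pull k→leslo
[out] breheju
>>> monthend
[out] 1855-11-30
>>> pull k→leslo
[out] breheju
>>> record k→solup v→ret
[out] nil
>>> record k→flise v→-278
[out] nil
>>> carries k→flise
[out] yes
>>> whichday
[out] Friday
>>> roll n→-164
[out] 1855-06-19

Answer: 1855-06-19


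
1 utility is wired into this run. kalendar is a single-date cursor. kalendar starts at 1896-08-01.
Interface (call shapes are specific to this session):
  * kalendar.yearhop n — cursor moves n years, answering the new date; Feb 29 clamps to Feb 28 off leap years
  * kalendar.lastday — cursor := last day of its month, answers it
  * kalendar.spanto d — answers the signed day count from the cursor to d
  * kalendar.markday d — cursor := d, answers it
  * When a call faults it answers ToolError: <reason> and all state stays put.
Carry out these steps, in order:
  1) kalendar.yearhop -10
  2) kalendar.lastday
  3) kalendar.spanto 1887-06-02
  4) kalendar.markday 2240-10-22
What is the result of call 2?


Answer: 1886-08-31

Derivation:
==> yearhop(-10)
<== 1886-08-01
==> lastday()
<== 1886-08-31
==> spanto(1887-06-02)
<== 275
==> markday(2240-10-22)
<== 2240-10-22


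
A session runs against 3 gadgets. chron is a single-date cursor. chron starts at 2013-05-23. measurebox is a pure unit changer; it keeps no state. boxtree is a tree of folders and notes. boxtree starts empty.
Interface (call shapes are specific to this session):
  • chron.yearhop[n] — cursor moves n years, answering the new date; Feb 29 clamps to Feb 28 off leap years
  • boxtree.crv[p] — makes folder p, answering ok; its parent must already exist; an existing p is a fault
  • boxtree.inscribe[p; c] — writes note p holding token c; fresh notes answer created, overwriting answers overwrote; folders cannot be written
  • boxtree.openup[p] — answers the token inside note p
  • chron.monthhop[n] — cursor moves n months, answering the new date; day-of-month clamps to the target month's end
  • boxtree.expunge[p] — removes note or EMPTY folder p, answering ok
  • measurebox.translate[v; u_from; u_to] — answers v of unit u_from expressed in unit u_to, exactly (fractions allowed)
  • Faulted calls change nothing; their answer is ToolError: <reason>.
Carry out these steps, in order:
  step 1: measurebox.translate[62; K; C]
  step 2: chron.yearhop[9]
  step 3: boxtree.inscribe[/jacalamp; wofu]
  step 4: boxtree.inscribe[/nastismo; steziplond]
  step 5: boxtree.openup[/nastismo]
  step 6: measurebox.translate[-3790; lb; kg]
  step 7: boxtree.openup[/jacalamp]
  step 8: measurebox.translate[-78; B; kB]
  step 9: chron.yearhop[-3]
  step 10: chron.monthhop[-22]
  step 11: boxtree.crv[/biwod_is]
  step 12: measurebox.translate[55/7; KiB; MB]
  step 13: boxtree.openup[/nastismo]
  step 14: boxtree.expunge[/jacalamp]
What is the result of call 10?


Answer: 2017-07-23

Derivation:
;; 1. translate(62, K, C) => -4223/20
;; 2. yearhop(9) => 2022-05-23
;; 3. inscribe(/jacalamp, wofu) => created
;; 4. inscribe(/nastismo, steziplond) => created
;; 5. openup(/nastismo) => steziplond
;; 6. translate(-3790, lb, kg) => -17191150823/10000000
;; 7. openup(/jacalamp) => wofu
;; 8. translate(-78, B, kB) => -39/500
;; 9. yearhop(-3) => 2019-05-23
;; 10. monthhop(-22) => 2017-07-23
;; 11. crv(/biwod_is) => ok
;; 12. translate(55/7, KiB, MB) => 176/21875
;; 13. openup(/nastismo) => steziplond
;; 14. expunge(/jacalamp) => ok


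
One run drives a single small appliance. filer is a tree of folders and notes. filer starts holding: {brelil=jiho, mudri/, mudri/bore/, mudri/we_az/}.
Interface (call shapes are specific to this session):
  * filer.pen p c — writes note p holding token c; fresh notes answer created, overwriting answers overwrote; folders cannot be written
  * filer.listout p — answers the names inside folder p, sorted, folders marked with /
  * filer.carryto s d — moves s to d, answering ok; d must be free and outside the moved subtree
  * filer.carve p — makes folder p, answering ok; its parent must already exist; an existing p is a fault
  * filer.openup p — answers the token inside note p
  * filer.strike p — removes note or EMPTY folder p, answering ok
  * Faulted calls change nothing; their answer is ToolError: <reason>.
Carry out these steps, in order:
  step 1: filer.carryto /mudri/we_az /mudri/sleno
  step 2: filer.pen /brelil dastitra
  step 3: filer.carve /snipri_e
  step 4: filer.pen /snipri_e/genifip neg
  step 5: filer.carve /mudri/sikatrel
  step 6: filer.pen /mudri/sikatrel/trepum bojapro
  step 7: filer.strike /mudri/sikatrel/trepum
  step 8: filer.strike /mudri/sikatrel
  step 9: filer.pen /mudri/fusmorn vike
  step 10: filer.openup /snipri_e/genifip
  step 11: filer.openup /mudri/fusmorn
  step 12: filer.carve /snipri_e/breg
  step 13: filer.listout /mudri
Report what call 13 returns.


Answer: [bore/, fusmorn, sleno/]

Derivation:
Act: filer.carryto[s: /mudri/we_az; d: /mudri/sleno]
Obs: ok
Act: filer.pen[p: /brelil; c: dastitra]
Obs: overwrote
Act: filer.carve[p: /snipri_e]
Obs: ok
Act: filer.pen[p: /snipri_e/genifip; c: neg]
Obs: created
Act: filer.carve[p: /mudri/sikatrel]
Obs: ok
Act: filer.pen[p: /mudri/sikatrel/trepum; c: bojapro]
Obs: created
Act: filer.strike[p: /mudri/sikatrel/trepum]
Obs: ok
Act: filer.strike[p: /mudri/sikatrel]
Obs: ok
Act: filer.pen[p: /mudri/fusmorn; c: vike]
Obs: created
Act: filer.openup[p: /snipri_e/genifip]
Obs: neg
Act: filer.openup[p: /mudri/fusmorn]
Obs: vike
Act: filer.carve[p: /snipri_e/breg]
Obs: ok
Act: filer.listout[p: /mudri]
Obs: [bore/, fusmorn, sleno/]


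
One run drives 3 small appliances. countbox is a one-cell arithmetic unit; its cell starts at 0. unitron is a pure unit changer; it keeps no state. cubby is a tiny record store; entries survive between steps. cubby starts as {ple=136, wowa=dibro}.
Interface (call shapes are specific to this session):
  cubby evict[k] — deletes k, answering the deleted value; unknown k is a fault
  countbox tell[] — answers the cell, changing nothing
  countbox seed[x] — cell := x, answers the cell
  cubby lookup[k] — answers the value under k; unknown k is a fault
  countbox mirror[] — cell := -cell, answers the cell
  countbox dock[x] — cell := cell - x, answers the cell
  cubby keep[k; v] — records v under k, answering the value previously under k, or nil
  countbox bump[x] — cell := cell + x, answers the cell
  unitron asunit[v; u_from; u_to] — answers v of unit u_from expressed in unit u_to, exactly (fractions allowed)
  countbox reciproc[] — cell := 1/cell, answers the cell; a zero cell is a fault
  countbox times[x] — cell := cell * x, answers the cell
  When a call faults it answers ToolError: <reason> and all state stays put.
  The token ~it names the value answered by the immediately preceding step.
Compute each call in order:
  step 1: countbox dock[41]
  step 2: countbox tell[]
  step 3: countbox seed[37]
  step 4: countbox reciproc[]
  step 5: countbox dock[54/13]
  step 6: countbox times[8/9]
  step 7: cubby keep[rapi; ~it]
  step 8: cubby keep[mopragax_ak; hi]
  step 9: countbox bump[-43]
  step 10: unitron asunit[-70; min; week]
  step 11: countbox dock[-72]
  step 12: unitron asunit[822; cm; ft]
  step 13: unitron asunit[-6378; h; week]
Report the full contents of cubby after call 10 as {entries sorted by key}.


Do: countbox dock[x=41]
See: -41
Do: countbox tell[]
See: -41
Do: countbox seed[x=37]
See: 37
Do: countbox reciproc[]
See: 1/37
Do: countbox dock[x=54/13]
See: -1985/481
Do: countbox times[x=8/9]
See: -15880/4329
Do: cubby keep[k=rapi; v=~it]
See: nil
Do: cubby keep[k=mopragax_ak; v=hi]
See: nil
Do: countbox bump[x=-43]
See: -202027/4329
Do: unitron asunit[v=-70; u_from=min; u_to=week]
See: -1/144
Do: countbox dock[x=-72]
See: 109661/4329
Do: unitron asunit[v=822; u_from=cm; u_to=ft]
See: 3425/127
Do: unitron asunit[v=-6378; u_from=h; u_to=week]
See: -1063/28

Answer: {mopragax_ak=hi, ple=136, rapi=-15880/4329, wowa=dibro}


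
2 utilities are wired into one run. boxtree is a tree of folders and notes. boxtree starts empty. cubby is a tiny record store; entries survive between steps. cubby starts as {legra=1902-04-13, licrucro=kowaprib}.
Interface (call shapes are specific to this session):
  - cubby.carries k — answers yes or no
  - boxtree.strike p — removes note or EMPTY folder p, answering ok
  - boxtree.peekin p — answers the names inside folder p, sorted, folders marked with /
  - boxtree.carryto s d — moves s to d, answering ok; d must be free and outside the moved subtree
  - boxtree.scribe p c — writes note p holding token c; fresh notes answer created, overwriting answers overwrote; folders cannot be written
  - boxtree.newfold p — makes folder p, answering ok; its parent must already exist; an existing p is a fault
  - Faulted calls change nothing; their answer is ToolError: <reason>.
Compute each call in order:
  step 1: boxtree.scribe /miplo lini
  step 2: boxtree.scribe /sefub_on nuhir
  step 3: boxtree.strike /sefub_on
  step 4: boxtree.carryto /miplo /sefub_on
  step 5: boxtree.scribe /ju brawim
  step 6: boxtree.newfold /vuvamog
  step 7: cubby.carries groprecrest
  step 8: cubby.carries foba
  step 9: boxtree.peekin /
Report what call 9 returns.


Step: boxtree.scribe[p=/miplo; c=lini]
Result: created
Step: boxtree.scribe[p=/sefub_on; c=nuhir]
Result: created
Step: boxtree.strike[p=/sefub_on]
Result: ok
Step: boxtree.carryto[s=/miplo; d=/sefub_on]
Result: ok
Step: boxtree.scribe[p=/ju; c=brawim]
Result: created
Step: boxtree.newfold[p=/vuvamog]
Result: ok
Step: cubby.carries[k=groprecrest]
Result: no
Step: cubby.carries[k=foba]
Result: no
Step: boxtree.peekin[p=/]
Result: [ju, sefub_on, vuvamog/]

Answer: [ju, sefub_on, vuvamog/]


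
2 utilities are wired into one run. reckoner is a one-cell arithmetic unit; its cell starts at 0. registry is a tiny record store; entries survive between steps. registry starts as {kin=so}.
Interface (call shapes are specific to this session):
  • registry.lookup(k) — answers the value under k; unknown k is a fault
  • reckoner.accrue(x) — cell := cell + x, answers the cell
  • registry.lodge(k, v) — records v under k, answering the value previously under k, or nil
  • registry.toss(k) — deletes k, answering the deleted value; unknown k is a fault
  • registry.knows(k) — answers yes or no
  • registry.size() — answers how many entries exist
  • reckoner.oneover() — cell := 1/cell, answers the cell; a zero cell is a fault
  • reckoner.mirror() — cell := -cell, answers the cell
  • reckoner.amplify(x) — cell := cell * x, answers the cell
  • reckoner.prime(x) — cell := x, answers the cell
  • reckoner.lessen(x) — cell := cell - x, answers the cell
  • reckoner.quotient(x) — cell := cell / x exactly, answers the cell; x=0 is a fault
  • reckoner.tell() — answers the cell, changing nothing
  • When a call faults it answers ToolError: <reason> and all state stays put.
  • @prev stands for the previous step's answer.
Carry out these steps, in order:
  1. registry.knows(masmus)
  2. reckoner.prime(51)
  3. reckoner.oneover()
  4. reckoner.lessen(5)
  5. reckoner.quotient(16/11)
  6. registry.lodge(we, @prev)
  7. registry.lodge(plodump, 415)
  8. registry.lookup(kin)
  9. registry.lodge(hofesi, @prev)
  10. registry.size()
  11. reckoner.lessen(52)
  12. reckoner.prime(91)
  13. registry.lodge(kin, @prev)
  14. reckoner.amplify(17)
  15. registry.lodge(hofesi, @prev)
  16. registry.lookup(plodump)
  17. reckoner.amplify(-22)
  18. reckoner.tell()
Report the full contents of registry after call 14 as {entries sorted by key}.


// 1. registry.knows(k=masmus) == no
// 2. reckoner.prime(x=51) == 51
// 3. reckoner.oneover() == 1/51
// 4. reckoner.lessen(x=5) == -254/51
// 5. reckoner.quotient(x=16/11) == -1397/408
// 6. registry.lodge(k=we, v=@prev) == nil
// 7. registry.lodge(k=plodump, v=415) == nil
// 8. registry.lookup(k=kin) == so
// 9. registry.lodge(k=hofesi, v=@prev) == nil
// 10. registry.size() == 4
// 11. reckoner.lessen(x=52) == -22613/408
// 12. reckoner.prime(x=91) == 91
// 13. registry.lodge(k=kin, v=@prev) == so
// 14. reckoner.amplify(x=17) == 1547
// 15. registry.lodge(k=hofesi, v=@prev) == so
// 16. registry.lookup(k=plodump) == 415
// 17. reckoner.amplify(x=-22) == -34034
// 18. reckoner.tell() == -34034

Answer: {hofesi=so, kin=91, plodump=415, we=-1397/408}
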